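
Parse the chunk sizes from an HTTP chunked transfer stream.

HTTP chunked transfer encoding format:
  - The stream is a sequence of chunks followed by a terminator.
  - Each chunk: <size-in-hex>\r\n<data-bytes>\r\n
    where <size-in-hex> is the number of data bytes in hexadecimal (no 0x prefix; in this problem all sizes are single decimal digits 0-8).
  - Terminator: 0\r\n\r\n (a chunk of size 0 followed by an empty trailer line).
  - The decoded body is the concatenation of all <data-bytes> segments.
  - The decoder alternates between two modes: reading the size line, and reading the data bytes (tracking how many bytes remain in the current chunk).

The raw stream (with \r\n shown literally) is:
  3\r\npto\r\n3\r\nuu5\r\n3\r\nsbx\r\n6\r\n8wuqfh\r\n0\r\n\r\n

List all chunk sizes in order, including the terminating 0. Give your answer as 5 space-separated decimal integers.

Answer: 3 3 3 6 0

Derivation:
Chunk 1: stream[0..1]='3' size=0x3=3, data at stream[3..6]='pto' -> body[0..3], body so far='pto'
Chunk 2: stream[8..9]='3' size=0x3=3, data at stream[11..14]='uu5' -> body[3..6], body so far='ptouu5'
Chunk 3: stream[16..17]='3' size=0x3=3, data at stream[19..22]='sbx' -> body[6..9], body so far='ptouu5sbx'
Chunk 4: stream[24..25]='6' size=0x6=6, data at stream[27..33]='8wuqfh' -> body[9..15], body so far='ptouu5sbx8wuqfh'
Chunk 5: stream[35..36]='0' size=0 (terminator). Final body='ptouu5sbx8wuqfh' (15 bytes)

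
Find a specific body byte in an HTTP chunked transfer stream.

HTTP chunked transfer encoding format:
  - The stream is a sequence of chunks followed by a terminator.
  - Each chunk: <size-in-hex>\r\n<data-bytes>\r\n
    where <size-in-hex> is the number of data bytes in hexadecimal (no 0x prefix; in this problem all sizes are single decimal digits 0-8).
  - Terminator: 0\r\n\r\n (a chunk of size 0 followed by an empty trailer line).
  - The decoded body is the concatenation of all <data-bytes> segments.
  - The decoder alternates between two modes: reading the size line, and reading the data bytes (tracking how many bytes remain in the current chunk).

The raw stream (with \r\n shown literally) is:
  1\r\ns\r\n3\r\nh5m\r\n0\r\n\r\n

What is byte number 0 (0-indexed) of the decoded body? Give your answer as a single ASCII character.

Answer: s

Derivation:
Chunk 1: stream[0..1]='1' size=0x1=1, data at stream[3..4]='s' -> body[0..1], body so far='s'
Chunk 2: stream[6..7]='3' size=0x3=3, data at stream[9..12]='h5m' -> body[1..4], body so far='sh5m'
Chunk 3: stream[14..15]='0' size=0 (terminator). Final body='sh5m' (4 bytes)
Body byte 0 = 's'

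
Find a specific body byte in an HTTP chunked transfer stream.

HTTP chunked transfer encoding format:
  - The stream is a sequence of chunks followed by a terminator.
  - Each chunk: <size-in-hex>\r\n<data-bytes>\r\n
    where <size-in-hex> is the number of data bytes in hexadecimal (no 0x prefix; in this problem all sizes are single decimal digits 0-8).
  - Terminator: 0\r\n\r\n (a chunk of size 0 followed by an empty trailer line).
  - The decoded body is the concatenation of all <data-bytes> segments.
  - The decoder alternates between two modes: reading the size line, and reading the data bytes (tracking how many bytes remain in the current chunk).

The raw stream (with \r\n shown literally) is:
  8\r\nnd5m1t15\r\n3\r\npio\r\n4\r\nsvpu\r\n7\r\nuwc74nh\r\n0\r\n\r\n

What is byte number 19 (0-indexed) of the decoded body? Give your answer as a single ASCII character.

Chunk 1: stream[0..1]='8' size=0x8=8, data at stream[3..11]='nd5m1t15' -> body[0..8], body so far='nd5m1t15'
Chunk 2: stream[13..14]='3' size=0x3=3, data at stream[16..19]='pio' -> body[8..11], body so far='nd5m1t15pio'
Chunk 3: stream[21..22]='4' size=0x4=4, data at stream[24..28]='svpu' -> body[11..15], body so far='nd5m1t15piosvpu'
Chunk 4: stream[30..31]='7' size=0x7=7, data at stream[33..40]='uwc74nh' -> body[15..22], body so far='nd5m1t15piosvpuuwc74nh'
Chunk 5: stream[42..43]='0' size=0 (terminator). Final body='nd5m1t15piosvpuuwc74nh' (22 bytes)
Body byte 19 = '4'

Answer: 4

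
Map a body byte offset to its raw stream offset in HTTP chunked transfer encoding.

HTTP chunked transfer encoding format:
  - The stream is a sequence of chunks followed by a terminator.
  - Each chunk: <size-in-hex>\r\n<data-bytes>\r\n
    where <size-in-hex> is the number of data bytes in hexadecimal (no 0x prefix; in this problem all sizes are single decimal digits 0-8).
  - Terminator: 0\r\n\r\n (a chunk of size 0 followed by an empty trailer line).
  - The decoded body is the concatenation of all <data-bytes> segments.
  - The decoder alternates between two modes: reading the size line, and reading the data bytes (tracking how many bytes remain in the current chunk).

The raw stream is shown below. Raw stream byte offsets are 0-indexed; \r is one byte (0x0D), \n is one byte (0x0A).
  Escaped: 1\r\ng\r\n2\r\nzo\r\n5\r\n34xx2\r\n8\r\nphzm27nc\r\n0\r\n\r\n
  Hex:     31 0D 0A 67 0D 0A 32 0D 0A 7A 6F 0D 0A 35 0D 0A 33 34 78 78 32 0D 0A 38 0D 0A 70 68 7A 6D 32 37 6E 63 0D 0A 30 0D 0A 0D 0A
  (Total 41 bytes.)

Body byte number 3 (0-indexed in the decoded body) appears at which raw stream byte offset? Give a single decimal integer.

Chunk 1: stream[0..1]='1' size=0x1=1, data at stream[3..4]='g' -> body[0..1], body so far='g'
Chunk 2: stream[6..7]='2' size=0x2=2, data at stream[9..11]='zo' -> body[1..3], body so far='gzo'
Chunk 3: stream[13..14]='5' size=0x5=5, data at stream[16..21]='34xx2' -> body[3..8], body so far='gzo34xx2'
Chunk 4: stream[23..24]='8' size=0x8=8, data at stream[26..34]='phzm27nc' -> body[8..16], body so far='gzo34xx2phzm27nc'
Chunk 5: stream[36..37]='0' size=0 (terminator). Final body='gzo34xx2phzm27nc' (16 bytes)
Body byte 3 at stream offset 16

Answer: 16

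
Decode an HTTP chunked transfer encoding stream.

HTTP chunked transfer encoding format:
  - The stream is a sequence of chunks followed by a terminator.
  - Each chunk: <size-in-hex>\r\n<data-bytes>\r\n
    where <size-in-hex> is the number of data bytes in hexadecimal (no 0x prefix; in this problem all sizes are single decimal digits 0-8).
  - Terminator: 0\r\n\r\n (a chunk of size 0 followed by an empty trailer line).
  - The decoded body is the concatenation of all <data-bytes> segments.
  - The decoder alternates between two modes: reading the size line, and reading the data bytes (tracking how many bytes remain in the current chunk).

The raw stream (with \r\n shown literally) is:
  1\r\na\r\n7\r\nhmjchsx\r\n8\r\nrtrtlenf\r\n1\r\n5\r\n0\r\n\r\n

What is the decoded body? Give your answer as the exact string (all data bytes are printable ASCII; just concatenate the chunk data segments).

Answer: ahmjchsxrtrtlenf5

Derivation:
Chunk 1: stream[0..1]='1' size=0x1=1, data at stream[3..4]='a' -> body[0..1], body so far='a'
Chunk 2: stream[6..7]='7' size=0x7=7, data at stream[9..16]='hmjchsx' -> body[1..8], body so far='ahmjchsx'
Chunk 3: stream[18..19]='8' size=0x8=8, data at stream[21..29]='rtrtlenf' -> body[8..16], body so far='ahmjchsxrtrtlenf'
Chunk 4: stream[31..32]='1' size=0x1=1, data at stream[34..35]='5' -> body[16..17], body so far='ahmjchsxrtrtlenf5'
Chunk 5: stream[37..38]='0' size=0 (terminator). Final body='ahmjchsxrtrtlenf5' (17 bytes)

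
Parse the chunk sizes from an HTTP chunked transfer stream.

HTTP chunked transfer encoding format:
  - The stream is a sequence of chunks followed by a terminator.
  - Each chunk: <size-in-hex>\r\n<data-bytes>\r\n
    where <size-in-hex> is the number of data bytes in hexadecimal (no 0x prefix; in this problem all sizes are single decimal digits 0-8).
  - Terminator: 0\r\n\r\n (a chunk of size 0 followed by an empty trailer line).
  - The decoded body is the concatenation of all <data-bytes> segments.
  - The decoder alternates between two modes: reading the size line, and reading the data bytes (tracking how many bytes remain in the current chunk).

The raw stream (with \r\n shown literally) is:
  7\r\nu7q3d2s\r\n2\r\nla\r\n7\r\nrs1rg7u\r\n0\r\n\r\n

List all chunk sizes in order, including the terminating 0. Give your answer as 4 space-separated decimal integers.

Chunk 1: stream[0..1]='7' size=0x7=7, data at stream[3..10]='u7q3d2s' -> body[0..7], body so far='u7q3d2s'
Chunk 2: stream[12..13]='2' size=0x2=2, data at stream[15..17]='la' -> body[7..9], body so far='u7q3d2sla'
Chunk 3: stream[19..20]='7' size=0x7=7, data at stream[22..29]='rs1rg7u' -> body[9..16], body so far='u7q3d2slars1rg7u'
Chunk 4: stream[31..32]='0' size=0 (terminator). Final body='u7q3d2slars1rg7u' (16 bytes)

Answer: 7 2 7 0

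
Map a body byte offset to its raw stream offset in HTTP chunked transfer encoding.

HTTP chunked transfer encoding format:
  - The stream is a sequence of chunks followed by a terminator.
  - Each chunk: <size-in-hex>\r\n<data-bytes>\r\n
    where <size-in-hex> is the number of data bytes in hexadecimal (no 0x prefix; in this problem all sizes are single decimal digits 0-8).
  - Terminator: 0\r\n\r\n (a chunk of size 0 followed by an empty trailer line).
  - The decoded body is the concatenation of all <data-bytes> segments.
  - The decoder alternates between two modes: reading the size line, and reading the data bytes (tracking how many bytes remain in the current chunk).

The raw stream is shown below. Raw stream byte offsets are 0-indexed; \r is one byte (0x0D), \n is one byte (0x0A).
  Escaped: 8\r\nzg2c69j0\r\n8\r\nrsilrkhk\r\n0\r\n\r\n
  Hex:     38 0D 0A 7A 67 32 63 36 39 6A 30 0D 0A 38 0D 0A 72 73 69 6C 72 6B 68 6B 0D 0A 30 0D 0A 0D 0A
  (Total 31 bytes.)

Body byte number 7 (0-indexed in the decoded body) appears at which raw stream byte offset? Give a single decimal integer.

Chunk 1: stream[0..1]='8' size=0x8=8, data at stream[3..11]='zg2c69j0' -> body[0..8], body so far='zg2c69j0'
Chunk 2: stream[13..14]='8' size=0x8=8, data at stream[16..24]='rsilrkhk' -> body[8..16], body so far='zg2c69j0rsilrkhk'
Chunk 3: stream[26..27]='0' size=0 (terminator). Final body='zg2c69j0rsilrkhk' (16 bytes)
Body byte 7 at stream offset 10

Answer: 10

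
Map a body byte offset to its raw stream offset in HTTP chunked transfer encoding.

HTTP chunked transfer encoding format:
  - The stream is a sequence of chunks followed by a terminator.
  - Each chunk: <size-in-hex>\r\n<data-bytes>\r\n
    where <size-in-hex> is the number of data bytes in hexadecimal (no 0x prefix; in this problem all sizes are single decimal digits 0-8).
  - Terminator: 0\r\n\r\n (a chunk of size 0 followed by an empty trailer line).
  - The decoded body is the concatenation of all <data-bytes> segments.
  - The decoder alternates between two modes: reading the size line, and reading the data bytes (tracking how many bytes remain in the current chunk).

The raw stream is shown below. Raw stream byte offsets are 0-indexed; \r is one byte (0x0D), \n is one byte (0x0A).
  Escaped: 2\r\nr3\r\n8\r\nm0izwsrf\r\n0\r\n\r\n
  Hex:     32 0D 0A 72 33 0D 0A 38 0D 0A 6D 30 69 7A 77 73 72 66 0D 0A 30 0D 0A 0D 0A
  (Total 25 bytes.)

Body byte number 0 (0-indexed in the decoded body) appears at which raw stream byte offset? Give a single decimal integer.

Chunk 1: stream[0..1]='2' size=0x2=2, data at stream[3..5]='r3' -> body[0..2], body so far='r3'
Chunk 2: stream[7..8]='8' size=0x8=8, data at stream[10..18]='m0izwsrf' -> body[2..10], body so far='r3m0izwsrf'
Chunk 3: stream[20..21]='0' size=0 (terminator). Final body='r3m0izwsrf' (10 bytes)
Body byte 0 at stream offset 3

Answer: 3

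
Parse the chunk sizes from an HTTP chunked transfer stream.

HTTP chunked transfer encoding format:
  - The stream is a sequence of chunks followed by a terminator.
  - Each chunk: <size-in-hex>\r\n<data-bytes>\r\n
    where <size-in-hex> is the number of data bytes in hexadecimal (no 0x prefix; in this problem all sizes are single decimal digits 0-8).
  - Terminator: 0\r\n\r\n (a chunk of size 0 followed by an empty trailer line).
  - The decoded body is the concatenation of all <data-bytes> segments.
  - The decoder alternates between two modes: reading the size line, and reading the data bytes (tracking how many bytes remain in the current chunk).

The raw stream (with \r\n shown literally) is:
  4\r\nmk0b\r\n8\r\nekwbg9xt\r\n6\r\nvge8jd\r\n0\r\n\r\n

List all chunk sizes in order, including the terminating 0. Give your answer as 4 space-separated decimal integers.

Chunk 1: stream[0..1]='4' size=0x4=4, data at stream[3..7]='mk0b' -> body[0..4], body so far='mk0b'
Chunk 2: stream[9..10]='8' size=0x8=8, data at stream[12..20]='ekwbg9xt' -> body[4..12], body so far='mk0bekwbg9xt'
Chunk 3: stream[22..23]='6' size=0x6=6, data at stream[25..31]='vge8jd' -> body[12..18], body so far='mk0bekwbg9xtvge8jd'
Chunk 4: stream[33..34]='0' size=0 (terminator). Final body='mk0bekwbg9xtvge8jd' (18 bytes)

Answer: 4 8 6 0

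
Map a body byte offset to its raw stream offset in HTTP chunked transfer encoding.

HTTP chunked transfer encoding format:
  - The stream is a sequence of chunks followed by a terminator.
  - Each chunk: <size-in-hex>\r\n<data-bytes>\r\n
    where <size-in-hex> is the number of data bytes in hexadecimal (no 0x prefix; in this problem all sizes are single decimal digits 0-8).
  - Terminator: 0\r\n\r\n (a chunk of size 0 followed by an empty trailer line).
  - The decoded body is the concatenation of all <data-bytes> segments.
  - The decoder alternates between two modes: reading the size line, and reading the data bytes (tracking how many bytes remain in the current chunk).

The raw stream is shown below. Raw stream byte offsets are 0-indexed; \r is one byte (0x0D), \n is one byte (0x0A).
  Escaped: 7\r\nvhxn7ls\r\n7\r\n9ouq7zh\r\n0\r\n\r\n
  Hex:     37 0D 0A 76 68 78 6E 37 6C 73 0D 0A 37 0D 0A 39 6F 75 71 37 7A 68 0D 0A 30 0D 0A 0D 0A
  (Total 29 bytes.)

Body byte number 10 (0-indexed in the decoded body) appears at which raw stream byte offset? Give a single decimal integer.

Chunk 1: stream[0..1]='7' size=0x7=7, data at stream[3..10]='vhxn7ls' -> body[0..7], body so far='vhxn7ls'
Chunk 2: stream[12..13]='7' size=0x7=7, data at stream[15..22]='9ouq7zh' -> body[7..14], body so far='vhxn7ls9ouq7zh'
Chunk 3: stream[24..25]='0' size=0 (terminator). Final body='vhxn7ls9ouq7zh' (14 bytes)
Body byte 10 at stream offset 18

Answer: 18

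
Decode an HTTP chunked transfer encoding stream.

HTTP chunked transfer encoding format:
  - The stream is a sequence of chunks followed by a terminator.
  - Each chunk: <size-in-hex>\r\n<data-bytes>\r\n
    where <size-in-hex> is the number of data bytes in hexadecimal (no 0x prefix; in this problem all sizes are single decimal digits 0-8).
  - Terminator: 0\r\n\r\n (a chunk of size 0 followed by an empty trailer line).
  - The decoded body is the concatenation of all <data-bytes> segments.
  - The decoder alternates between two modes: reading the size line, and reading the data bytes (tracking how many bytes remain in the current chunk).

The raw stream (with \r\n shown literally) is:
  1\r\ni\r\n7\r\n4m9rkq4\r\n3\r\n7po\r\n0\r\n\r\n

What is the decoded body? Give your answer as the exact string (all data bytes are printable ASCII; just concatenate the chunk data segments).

Answer: i4m9rkq47po

Derivation:
Chunk 1: stream[0..1]='1' size=0x1=1, data at stream[3..4]='i' -> body[0..1], body so far='i'
Chunk 2: stream[6..7]='7' size=0x7=7, data at stream[9..16]='4m9rkq4' -> body[1..8], body so far='i4m9rkq4'
Chunk 3: stream[18..19]='3' size=0x3=3, data at stream[21..24]='7po' -> body[8..11], body so far='i4m9rkq47po'
Chunk 4: stream[26..27]='0' size=0 (terminator). Final body='i4m9rkq47po' (11 bytes)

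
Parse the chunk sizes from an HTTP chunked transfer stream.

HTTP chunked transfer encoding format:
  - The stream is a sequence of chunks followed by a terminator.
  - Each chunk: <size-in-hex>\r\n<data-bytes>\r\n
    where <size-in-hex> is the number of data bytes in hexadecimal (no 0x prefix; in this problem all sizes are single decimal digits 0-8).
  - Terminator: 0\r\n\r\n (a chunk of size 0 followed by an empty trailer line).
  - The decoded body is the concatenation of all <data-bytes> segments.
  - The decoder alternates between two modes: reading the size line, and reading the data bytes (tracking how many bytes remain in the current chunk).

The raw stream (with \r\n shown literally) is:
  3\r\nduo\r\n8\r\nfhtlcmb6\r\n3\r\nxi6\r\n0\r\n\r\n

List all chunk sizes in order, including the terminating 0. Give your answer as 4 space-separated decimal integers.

Answer: 3 8 3 0

Derivation:
Chunk 1: stream[0..1]='3' size=0x3=3, data at stream[3..6]='duo' -> body[0..3], body so far='duo'
Chunk 2: stream[8..9]='8' size=0x8=8, data at stream[11..19]='fhtlcmb6' -> body[3..11], body so far='duofhtlcmb6'
Chunk 3: stream[21..22]='3' size=0x3=3, data at stream[24..27]='xi6' -> body[11..14], body so far='duofhtlcmb6xi6'
Chunk 4: stream[29..30]='0' size=0 (terminator). Final body='duofhtlcmb6xi6' (14 bytes)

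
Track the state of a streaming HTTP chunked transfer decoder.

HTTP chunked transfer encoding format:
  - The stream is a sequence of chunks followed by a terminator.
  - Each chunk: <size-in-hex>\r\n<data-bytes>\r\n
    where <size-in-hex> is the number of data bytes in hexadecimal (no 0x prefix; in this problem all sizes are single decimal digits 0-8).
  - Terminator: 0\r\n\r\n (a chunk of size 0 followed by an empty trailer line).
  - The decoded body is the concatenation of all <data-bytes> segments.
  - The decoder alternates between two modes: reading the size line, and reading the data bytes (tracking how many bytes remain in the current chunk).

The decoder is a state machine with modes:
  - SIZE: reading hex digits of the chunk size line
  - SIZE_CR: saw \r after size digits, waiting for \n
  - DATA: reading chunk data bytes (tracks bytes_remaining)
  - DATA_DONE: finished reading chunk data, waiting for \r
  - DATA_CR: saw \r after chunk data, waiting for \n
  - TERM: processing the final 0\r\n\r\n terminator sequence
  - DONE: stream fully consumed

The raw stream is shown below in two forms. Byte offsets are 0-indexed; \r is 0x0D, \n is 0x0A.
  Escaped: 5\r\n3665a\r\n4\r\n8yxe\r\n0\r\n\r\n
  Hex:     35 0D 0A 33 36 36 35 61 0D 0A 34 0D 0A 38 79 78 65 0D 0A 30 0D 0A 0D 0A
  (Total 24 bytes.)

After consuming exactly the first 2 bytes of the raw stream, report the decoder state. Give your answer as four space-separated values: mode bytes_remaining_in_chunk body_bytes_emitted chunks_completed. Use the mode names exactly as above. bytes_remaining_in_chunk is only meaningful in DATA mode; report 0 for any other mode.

Byte 0 = '5': mode=SIZE remaining=0 emitted=0 chunks_done=0
Byte 1 = 0x0D: mode=SIZE_CR remaining=0 emitted=0 chunks_done=0

Answer: SIZE_CR 0 0 0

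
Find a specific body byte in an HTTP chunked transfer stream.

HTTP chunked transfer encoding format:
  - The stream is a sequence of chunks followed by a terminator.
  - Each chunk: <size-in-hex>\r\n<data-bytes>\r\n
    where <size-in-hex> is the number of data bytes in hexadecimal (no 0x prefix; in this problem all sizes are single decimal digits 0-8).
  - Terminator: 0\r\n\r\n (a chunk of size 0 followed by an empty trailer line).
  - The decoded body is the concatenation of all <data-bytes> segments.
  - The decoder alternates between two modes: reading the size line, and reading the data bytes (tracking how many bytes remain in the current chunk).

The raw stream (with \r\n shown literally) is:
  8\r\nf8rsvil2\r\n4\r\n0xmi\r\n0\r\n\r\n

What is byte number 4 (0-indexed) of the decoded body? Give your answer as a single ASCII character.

Answer: v

Derivation:
Chunk 1: stream[0..1]='8' size=0x8=8, data at stream[3..11]='f8rsvil2' -> body[0..8], body so far='f8rsvil2'
Chunk 2: stream[13..14]='4' size=0x4=4, data at stream[16..20]='0xmi' -> body[8..12], body so far='f8rsvil20xmi'
Chunk 3: stream[22..23]='0' size=0 (terminator). Final body='f8rsvil20xmi' (12 bytes)
Body byte 4 = 'v'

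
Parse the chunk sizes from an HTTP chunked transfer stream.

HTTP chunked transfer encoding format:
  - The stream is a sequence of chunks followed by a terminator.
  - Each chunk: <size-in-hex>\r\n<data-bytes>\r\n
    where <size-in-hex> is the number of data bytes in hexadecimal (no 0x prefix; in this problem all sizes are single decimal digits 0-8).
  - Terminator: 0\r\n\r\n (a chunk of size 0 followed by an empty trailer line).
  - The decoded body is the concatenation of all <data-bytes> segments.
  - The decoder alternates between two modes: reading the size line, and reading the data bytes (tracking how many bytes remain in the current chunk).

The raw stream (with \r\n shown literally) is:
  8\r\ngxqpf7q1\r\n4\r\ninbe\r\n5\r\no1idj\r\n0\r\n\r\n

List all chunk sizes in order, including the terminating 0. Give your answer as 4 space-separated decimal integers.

Answer: 8 4 5 0

Derivation:
Chunk 1: stream[0..1]='8' size=0x8=8, data at stream[3..11]='gxqpf7q1' -> body[0..8], body so far='gxqpf7q1'
Chunk 2: stream[13..14]='4' size=0x4=4, data at stream[16..20]='inbe' -> body[8..12], body so far='gxqpf7q1inbe'
Chunk 3: stream[22..23]='5' size=0x5=5, data at stream[25..30]='o1idj' -> body[12..17], body so far='gxqpf7q1inbeo1idj'
Chunk 4: stream[32..33]='0' size=0 (terminator). Final body='gxqpf7q1inbeo1idj' (17 bytes)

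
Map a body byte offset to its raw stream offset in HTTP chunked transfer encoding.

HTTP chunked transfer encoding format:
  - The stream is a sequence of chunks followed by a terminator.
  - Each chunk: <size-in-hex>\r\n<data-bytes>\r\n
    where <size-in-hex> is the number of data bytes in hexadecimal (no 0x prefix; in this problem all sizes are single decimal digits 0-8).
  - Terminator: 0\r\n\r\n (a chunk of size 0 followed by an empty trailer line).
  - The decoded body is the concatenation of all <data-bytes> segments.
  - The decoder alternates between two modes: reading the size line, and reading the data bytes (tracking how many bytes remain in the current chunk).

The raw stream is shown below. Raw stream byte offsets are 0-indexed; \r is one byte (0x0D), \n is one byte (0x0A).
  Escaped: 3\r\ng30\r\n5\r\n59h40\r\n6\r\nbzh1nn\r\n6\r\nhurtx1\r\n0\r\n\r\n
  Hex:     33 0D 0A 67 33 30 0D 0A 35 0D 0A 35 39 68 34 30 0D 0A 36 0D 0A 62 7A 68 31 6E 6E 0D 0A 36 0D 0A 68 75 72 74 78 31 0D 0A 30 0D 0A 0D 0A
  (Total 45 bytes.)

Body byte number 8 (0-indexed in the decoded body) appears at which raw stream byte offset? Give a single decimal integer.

Chunk 1: stream[0..1]='3' size=0x3=3, data at stream[3..6]='g30' -> body[0..3], body so far='g30'
Chunk 2: stream[8..9]='5' size=0x5=5, data at stream[11..16]='59h40' -> body[3..8], body so far='g3059h40'
Chunk 3: stream[18..19]='6' size=0x6=6, data at stream[21..27]='bzh1nn' -> body[8..14], body so far='g3059h40bzh1nn'
Chunk 4: stream[29..30]='6' size=0x6=6, data at stream[32..38]='hurtx1' -> body[14..20], body so far='g3059h40bzh1nnhurtx1'
Chunk 5: stream[40..41]='0' size=0 (terminator). Final body='g3059h40bzh1nnhurtx1' (20 bytes)
Body byte 8 at stream offset 21

Answer: 21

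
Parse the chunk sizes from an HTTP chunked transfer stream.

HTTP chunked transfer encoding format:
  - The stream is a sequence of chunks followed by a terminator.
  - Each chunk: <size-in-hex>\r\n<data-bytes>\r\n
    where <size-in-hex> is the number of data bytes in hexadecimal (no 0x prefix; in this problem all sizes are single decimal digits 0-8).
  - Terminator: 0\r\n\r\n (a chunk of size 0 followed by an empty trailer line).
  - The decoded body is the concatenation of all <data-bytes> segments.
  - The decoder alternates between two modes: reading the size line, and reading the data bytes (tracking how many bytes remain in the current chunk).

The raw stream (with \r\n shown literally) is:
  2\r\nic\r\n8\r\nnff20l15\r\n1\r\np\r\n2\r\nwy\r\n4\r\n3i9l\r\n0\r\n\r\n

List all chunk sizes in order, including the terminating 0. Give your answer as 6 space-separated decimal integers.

Answer: 2 8 1 2 4 0

Derivation:
Chunk 1: stream[0..1]='2' size=0x2=2, data at stream[3..5]='ic' -> body[0..2], body so far='ic'
Chunk 2: stream[7..8]='8' size=0x8=8, data at stream[10..18]='nff20l15' -> body[2..10], body so far='icnff20l15'
Chunk 3: stream[20..21]='1' size=0x1=1, data at stream[23..24]='p' -> body[10..11], body so far='icnff20l15p'
Chunk 4: stream[26..27]='2' size=0x2=2, data at stream[29..31]='wy' -> body[11..13], body so far='icnff20l15pwy'
Chunk 5: stream[33..34]='4' size=0x4=4, data at stream[36..40]='3i9l' -> body[13..17], body so far='icnff20l15pwy3i9l'
Chunk 6: stream[42..43]='0' size=0 (terminator). Final body='icnff20l15pwy3i9l' (17 bytes)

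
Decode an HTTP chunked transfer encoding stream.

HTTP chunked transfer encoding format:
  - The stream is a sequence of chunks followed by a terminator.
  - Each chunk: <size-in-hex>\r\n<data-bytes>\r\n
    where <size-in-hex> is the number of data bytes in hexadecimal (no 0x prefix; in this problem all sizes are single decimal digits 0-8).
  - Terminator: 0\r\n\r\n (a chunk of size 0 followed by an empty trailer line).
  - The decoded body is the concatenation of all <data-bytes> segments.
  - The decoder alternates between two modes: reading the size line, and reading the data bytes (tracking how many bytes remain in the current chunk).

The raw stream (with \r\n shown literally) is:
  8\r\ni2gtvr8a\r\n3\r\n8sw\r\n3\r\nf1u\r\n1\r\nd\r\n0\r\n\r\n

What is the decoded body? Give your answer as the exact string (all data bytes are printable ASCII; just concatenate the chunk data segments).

Chunk 1: stream[0..1]='8' size=0x8=8, data at stream[3..11]='i2gtvr8a' -> body[0..8], body so far='i2gtvr8a'
Chunk 2: stream[13..14]='3' size=0x3=3, data at stream[16..19]='8sw' -> body[8..11], body so far='i2gtvr8a8sw'
Chunk 3: stream[21..22]='3' size=0x3=3, data at stream[24..27]='f1u' -> body[11..14], body so far='i2gtvr8a8swf1u'
Chunk 4: stream[29..30]='1' size=0x1=1, data at stream[32..33]='d' -> body[14..15], body so far='i2gtvr8a8swf1ud'
Chunk 5: stream[35..36]='0' size=0 (terminator). Final body='i2gtvr8a8swf1ud' (15 bytes)

Answer: i2gtvr8a8swf1ud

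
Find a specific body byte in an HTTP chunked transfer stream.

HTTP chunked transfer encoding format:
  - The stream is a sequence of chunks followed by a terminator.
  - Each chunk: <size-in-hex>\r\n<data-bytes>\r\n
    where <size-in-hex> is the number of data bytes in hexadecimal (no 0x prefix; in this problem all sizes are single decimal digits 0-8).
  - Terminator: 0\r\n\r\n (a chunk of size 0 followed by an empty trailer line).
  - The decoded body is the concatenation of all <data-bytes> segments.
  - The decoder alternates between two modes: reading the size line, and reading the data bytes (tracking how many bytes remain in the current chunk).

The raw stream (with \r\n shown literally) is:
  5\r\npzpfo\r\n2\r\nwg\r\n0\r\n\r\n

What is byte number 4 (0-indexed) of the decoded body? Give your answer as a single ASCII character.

Chunk 1: stream[0..1]='5' size=0x5=5, data at stream[3..8]='pzpfo' -> body[0..5], body so far='pzpfo'
Chunk 2: stream[10..11]='2' size=0x2=2, data at stream[13..15]='wg' -> body[5..7], body so far='pzpfowg'
Chunk 3: stream[17..18]='0' size=0 (terminator). Final body='pzpfowg' (7 bytes)
Body byte 4 = 'o'

Answer: o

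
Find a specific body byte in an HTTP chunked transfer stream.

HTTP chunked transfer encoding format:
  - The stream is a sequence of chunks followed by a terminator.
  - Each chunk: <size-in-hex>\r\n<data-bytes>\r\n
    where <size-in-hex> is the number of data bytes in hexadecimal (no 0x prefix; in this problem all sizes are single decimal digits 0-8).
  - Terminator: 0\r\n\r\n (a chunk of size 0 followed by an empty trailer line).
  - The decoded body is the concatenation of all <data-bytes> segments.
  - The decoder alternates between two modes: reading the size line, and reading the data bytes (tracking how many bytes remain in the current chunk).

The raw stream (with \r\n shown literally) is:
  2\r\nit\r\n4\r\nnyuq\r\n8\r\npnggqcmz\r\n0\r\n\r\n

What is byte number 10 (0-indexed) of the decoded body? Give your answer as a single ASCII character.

Answer: q

Derivation:
Chunk 1: stream[0..1]='2' size=0x2=2, data at stream[3..5]='it' -> body[0..2], body so far='it'
Chunk 2: stream[7..8]='4' size=0x4=4, data at stream[10..14]='nyuq' -> body[2..6], body so far='itnyuq'
Chunk 3: stream[16..17]='8' size=0x8=8, data at stream[19..27]='pnggqcmz' -> body[6..14], body so far='itnyuqpnggqcmz'
Chunk 4: stream[29..30]='0' size=0 (terminator). Final body='itnyuqpnggqcmz' (14 bytes)
Body byte 10 = 'q'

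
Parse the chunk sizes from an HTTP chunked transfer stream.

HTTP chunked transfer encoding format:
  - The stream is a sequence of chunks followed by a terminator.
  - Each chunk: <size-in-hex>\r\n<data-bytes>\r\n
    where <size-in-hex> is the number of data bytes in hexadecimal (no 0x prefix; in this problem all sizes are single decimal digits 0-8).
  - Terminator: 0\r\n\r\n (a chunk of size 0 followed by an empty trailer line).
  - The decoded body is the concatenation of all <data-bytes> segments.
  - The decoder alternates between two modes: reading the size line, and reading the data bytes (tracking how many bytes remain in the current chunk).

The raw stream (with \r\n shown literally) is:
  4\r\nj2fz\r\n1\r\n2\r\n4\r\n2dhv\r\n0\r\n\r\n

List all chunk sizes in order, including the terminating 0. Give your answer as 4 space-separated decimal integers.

Answer: 4 1 4 0

Derivation:
Chunk 1: stream[0..1]='4' size=0x4=4, data at stream[3..7]='j2fz' -> body[0..4], body so far='j2fz'
Chunk 2: stream[9..10]='1' size=0x1=1, data at stream[12..13]='2' -> body[4..5], body so far='j2fz2'
Chunk 3: stream[15..16]='4' size=0x4=4, data at stream[18..22]='2dhv' -> body[5..9], body so far='j2fz22dhv'
Chunk 4: stream[24..25]='0' size=0 (terminator). Final body='j2fz22dhv' (9 bytes)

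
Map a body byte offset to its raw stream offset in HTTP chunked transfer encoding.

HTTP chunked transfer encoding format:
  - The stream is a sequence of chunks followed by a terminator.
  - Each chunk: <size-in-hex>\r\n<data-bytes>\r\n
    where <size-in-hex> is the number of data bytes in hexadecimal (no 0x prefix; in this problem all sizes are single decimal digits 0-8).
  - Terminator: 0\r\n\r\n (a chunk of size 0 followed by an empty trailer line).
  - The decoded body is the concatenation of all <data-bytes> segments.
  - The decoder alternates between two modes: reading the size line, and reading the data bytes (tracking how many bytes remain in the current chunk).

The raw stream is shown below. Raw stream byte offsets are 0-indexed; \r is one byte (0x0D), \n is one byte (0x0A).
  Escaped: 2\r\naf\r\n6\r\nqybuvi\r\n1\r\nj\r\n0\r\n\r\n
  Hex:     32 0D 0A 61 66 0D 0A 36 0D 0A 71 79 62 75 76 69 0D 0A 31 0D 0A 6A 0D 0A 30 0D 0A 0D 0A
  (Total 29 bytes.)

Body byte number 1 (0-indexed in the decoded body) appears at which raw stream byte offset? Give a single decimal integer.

Chunk 1: stream[0..1]='2' size=0x2=2, data at stream[3..5]='af' -> body[0..2], body so far='af'
Chunk 2: stream[7..8]='6' size=0x6=6, data at stream[10..16]='qybuvi' -> body[2..8], body so far='afqybuvi'
Chunk 3: stream[18..19]='1' size=0x1=1, data at stream[21..22]='j' -> body[8..9], body so far='afqybuvij'
Chunk 4: stream[24..25]='0' size=0 (terminator). Final body='afqybuvij' (9 bytes)
Body byte 1 at stream offset 4

Answer: 4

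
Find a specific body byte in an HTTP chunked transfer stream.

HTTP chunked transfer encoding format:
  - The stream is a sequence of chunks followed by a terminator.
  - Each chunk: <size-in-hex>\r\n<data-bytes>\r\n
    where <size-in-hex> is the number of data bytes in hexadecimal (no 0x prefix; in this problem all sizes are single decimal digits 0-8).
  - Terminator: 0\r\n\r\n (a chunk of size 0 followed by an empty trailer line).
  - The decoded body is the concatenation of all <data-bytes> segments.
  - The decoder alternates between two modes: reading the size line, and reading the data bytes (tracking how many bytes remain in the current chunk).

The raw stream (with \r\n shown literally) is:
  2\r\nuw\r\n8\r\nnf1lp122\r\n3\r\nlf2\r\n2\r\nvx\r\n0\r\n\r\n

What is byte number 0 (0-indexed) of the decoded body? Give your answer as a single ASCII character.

Chunk 1: stream[0..1]='2' size=0x2=2, data at stream[3..5]='uw' -> body[0..2], body so far='uw'
Chunk 2: stream[7..8]='8' size=0x8=8, data at stream[10..18]='nf1lp122' -> body[2..10], body so far='uwnf1lp122'
Chunk 3: stream[20..21]='3' size=0x3=3, data at stream[23..26]='lf2' -> body[10..13], body so far='uwnf1lp122lf2'
Chunk 4: stream[28..29]='2' size=0x2=2, data at stream[31..33]='vx' -> body[13..15], body so far='uwnf1lp122lf2vx'
Chunk 5: stream[35..36]='0' size=0 (terminator). Final body='uwnf1lp122lf2vx' (15 bytes)
Body byte 0 = 'u'

Answer: u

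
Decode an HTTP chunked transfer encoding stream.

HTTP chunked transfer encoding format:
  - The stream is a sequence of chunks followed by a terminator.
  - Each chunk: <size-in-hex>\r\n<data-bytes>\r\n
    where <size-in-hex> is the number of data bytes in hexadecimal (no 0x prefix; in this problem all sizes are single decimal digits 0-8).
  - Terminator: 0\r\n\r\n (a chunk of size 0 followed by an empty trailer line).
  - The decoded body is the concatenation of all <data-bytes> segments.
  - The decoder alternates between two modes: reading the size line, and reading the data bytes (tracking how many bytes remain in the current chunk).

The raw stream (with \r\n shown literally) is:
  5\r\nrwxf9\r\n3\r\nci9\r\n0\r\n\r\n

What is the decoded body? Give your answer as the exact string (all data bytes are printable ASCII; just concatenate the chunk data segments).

Answer: rwxf9ci9

Derivation:
Chunk 1: stream[0..1]='5' size=0x5=5, data at stream[3..8]='rwxf9' -> body[0..5], body so far='rwxf9'
Chunk 2: stream[10..11]='3' size=0x3=3, data at stream[13..16]='ci9' -> body[5..8], body so far='rwxf9ci9'
Chunk 3: stream[18..19]='0' size=0 (terminator). Final body='rwxf9ci9' (8 bytes)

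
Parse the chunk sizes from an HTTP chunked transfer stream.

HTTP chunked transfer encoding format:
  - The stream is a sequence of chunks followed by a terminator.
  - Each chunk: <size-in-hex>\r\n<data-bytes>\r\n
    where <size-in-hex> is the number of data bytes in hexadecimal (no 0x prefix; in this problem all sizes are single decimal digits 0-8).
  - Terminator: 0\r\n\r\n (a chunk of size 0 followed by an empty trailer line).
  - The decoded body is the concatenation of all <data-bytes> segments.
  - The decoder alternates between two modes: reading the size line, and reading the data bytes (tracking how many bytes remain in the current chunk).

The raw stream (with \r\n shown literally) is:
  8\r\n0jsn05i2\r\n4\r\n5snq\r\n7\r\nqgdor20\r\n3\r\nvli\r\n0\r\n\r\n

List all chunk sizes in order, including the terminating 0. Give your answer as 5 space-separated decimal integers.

Answer: 8 4 7 3 0

Derivation:
Chunk 1: stream[0..1]='8' size=0x8=8, data at stream[3..11]='0jsn05i2' -> body[0..8], body so far='0jsn05i2'
Chunk 2: stream[13..14]='4' size=0x4=4, data at stream[16..20]='5snq' -> body[8..12], body so far='0jsn05i25snq'
Chunk 3: stream[22..23]='7' size=0x7=7, data at stream[25..32]='qgdor20' -> body[12..19], body so far='0jsn05i25snqqgdor20'
Chunk 4: stream[34..35]='3' size=0x3=3, data at stream[37..40]='vli' -> body[19..22], body so far='0jsn05i25snqqgdor20vli'
Chunk 5: stream[42..43]='0' size=0 (terminator). Final body='0jsn05i25snqqgdor20vli' (22 bytes)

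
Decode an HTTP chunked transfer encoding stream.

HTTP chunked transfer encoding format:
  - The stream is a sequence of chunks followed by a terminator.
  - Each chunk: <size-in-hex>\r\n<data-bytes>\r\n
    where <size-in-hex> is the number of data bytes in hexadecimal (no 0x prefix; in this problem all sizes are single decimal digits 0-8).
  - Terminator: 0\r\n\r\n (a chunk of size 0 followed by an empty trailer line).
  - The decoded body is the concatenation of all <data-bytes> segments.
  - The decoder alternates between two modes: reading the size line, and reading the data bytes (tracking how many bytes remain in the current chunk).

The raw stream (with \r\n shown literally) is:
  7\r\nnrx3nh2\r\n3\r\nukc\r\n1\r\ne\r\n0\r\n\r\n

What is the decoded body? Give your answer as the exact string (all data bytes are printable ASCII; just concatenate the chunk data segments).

Chunk 1: stream[0..1]='7' size=0x7=7, data at stream[3..10]='nrx3nh2' -> body[0..7], body so far='nrx3nh2'
Chunk 2: stream[12..13]='3' size=0x3=3, data at stream[15..18]='ukc' -> body[7..10], body so far='nrx3nh2ukc'
Chunk 3: stream[20..21]='1' size=0x1=1, data at stream[23..24]='e' -> body[10..11], body so far='nrx3nh2ukce'
Chunk 4: stream[26..27]='0' size=0 (terminator). Final body='nrx3nh2ukce' (11 bytes)

Answer: nrx3nh2ukce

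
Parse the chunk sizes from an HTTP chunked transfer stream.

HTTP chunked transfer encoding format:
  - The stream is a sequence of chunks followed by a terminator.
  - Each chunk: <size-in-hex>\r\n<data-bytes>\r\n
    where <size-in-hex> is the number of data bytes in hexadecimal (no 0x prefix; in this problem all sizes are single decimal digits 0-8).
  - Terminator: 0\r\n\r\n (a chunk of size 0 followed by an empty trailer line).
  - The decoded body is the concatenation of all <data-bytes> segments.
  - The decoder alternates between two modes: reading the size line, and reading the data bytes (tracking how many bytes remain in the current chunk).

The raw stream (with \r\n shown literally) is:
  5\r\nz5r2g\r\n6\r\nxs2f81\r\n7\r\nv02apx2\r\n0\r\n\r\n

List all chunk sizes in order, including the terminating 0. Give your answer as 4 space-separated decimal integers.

Answer: 5 6 7 0

Derivation:
Chunk 1: stream[0..1]='5' size=0x5=5, data at stream[3..8]='z5r2g' -> body[0..5], body so far='z5r2g'
Chunk 2: stream[10..11]='6' size=0x6=6, data at stream[13..19]='xs2f81' -> body[5..11], body so far='z5r2gxs2f81'
Chunk 3: stream[21..22]='7' size=0x7=7, data at stream[24..31]='v02apx2' -> body[11..18], body so far='z5r2gxs2f81v02apx2'
Chunk 4: stream[33..34]='0' size=0 (terminator). Final body='z5r2gxs2f81v02apx2' (18 bytes)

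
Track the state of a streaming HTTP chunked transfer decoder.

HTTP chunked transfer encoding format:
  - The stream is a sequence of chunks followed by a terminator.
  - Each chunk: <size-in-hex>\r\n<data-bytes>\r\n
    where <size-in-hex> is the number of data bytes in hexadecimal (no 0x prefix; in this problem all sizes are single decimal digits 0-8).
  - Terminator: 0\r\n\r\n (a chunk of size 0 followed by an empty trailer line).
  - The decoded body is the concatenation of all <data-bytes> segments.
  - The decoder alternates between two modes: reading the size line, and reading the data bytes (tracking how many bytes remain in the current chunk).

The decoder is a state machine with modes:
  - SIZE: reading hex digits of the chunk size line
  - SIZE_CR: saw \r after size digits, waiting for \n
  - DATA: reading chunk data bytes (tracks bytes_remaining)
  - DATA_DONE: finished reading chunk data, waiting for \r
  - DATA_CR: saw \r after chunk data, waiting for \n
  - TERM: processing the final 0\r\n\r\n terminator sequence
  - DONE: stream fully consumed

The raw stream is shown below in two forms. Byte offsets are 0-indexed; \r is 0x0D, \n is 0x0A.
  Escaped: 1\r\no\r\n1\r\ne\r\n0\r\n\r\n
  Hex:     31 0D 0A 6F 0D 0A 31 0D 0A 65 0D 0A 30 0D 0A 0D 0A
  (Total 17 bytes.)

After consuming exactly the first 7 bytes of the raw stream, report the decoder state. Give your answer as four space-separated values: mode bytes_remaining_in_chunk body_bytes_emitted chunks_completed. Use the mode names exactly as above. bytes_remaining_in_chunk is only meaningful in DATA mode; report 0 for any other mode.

Byte 0 = '1': mode=SIZE remaining=0 emitted=0 chunks_done=0
Byte 1 = 0x0D: mode=SIZE_CR remaining=0 emitted=0 chunks_done=0
Byte 2 = 0x0A: mode=DATA remaining=1 emitted=0 chunks_done=0
Byte 3 = 'o': mode=DATA_DONE remaining=0 emitted=1 chunks_done=0
Byte 4 = 0x0D: mode=DATA_CR remaining=0 emitted=1 chunks_done=0
Byte 5 = 0x0A: mode=SIZE remaining=0 emitted=1 chunks_done=1
Byte 6 = '1': mode=SIZE remaining=0 emitted=1 chunks_done=1

Answer: SIZE 0 1 1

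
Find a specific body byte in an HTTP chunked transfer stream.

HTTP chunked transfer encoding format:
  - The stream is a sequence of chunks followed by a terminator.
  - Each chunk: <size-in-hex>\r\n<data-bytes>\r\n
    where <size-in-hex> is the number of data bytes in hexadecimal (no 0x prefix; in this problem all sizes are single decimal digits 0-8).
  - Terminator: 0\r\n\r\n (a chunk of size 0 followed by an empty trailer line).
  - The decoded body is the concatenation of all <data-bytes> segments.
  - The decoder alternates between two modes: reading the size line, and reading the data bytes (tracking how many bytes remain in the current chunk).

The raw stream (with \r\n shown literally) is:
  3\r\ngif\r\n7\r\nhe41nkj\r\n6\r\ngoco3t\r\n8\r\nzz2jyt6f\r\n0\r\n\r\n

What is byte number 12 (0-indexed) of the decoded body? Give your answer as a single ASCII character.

Answer: c

Derivation:
Chunk 1: stream[0..1]='3' size=0x3=3, data at stream[3..6]='gif' -> body[0..3], body so far='gif'
Chunk 2: stream[8..9]='7' size=0x7=7, data at stream[11..18]='he41nkj' -> body[3..10], body so far='gifhe41nkj'
Chunk 3: stream[20..21]='6' size=0x6=6, data at stream[23..29]='goco3t' -> body[10..16], body so far='gifhe41nkjgoco3t'
Chunk 4: stream[31..32]='8' size=0x8=8, data at stream[34..42]='zz2jyt6f' -> body[16..24], body so far='gifhe41nkjgoco3tzz2jyt6f'
Chunk 5: stream[44..45]='0' size=0 (terminator). Final body='gifhe41nkjgoco3tzz2jyt6f' (24 bytes)
Body byte 12 = 'c'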